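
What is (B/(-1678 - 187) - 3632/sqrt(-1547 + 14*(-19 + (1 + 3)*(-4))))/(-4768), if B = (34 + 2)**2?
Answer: 81/555770 - 227*I*sqrt(2037)/607026 ≈ 0.00014574 - 0.016878*I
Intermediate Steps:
B = 1296 (B = 36**2 = 1296)
(B/(-1678 - 187) - 3632/sqrt(-1547 + 14*(-19 + (1 + 3)*(-4))))/(-4768) = (1296/(-1678 - 187) - 3632/sqrt(-1547 + 14*(-19 + (1 + 3)*(-4))))/(-4768) = (1296/(-1865) - 3632/sqrt(-1547 + 14*(-19 + 4*(-4))))*(-1/4768) = (1296*(-1/1865) - 3632/sqrt(-1547 + 14*(-19 - 16)))*(-1/4768) = (-1296/1865 - 3632/sqrt(-1547 + 14*(-35)))*(-1/4768) = (-1296/1865 - 3632/sqrt(-1547 - 490))*(-1/4768) = (-1296/1865 - 3632*(-I*sqrt(2037)/2037))*(-1/4768) = (-1296/1865 - (-3632)*I*sqrt(2037)/2037)*(-1/4768) = (-1296/1865 + 3632*I*sqrt(2037)/2037)*(-1/4768) = 81/555770 - 227*I*sqrt(2037)/607026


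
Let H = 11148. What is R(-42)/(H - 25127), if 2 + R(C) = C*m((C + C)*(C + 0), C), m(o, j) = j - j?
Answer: 2/13979 ≈ 0.00014307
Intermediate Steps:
m(o, j) = 0
R(C) = -2 (R(C) = -2 + C*0 = -2 + 0 = -2)
R(-42)/(H - 25127) = -2/(11148 - 25127) = -2/(-13979) = -2*(-1/13979) = 2/13979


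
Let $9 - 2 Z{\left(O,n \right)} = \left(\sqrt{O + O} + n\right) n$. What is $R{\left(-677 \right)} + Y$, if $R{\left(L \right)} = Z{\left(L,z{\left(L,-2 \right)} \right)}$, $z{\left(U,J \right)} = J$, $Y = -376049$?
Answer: $- \frac{752093}{2} + i \sqrt{1354} \approx -3.7605 \cdot 10^{5} + 36.797 i$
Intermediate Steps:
$Z{\left(O,n \right)} = \frac{9}{2} - \frac{n \left(n + \sqrt{2} \sqrt{O}\right)}{2}$ ($Z{\left(O,n \right)} = \frac{9}{2} - \frac{\left(\sqrt{O + O} + n\right) n}{2} = \frac{9}{2} - \frac{\left(\sqrt{2 O} + n\right) n}{2} = \frac{9}{2} - \frac{\left(\sqrt{2} \sqrt{O} + n\right) n}{2} = \frac{9}{2} - \frac{\left(n + \sqrt{2} \sqrt{O}\right) n}{2} = \frac{9}{2} - \frac{n \left(n + \sqrt{2} \sqrt{O}\right)}{2}$)
$R{\left(L \right)} = \frac{5}{2} + \sqrt{2} \sqrt{L}$ ($R{\left(L \right)} = \frac{9}{2} - \frac{\left(-2\right)^{2}}{2} - - \sqrt{2} \sqrt{L} = \frac{9}{2} - 2 + \sqrt{2} \sqrt{L} = \frac{5}{2} + \sqrt{2} \sqrt{L}$)
$R{\left(-677 \right)} + Y = \left(\frac{5}{2} + \sqrt{2} \sqrt{-677}\right) - 376049 = \left(\frac{5}{2} + \sqrt{2} i \sqrt{677}\right) - 376049 = \left(\frac{5}{2} + i \sqrt{1354}\right) - 376049 = - \frac{752093}{2} + i \sqrt{1354}$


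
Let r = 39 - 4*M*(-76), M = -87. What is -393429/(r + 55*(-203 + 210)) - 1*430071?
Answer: -11191774275/26024 ≈ -4.3006e+5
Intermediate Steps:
r = -26409 (r = 39 - 4*(-87)*(-76) = 39 + 348*(-76) = 39 - 26448 = -26409)
-393429/(r + 55*(-203 + 210)) - 1*430071 = -393429/(-26409 + 55*(-203 + 210)) - 1*430071 = -393429/(-26409 + 55*7) - 430071 = -393429/(-26409 + 385) - 430071 = -393429/(-26024) - 430071 = -393429*(-1/26024) - 430071 = 393429/26024 - 430071 = -11191774275/26024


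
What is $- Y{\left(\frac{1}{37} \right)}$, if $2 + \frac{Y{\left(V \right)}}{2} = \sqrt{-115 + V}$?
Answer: $4 - \frac{2 i \sqrt{157398}}{37} \approx 4.0 - 21.445 i$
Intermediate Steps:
$Y{\left(V \right)} = -4 + 2 \sqrt{-115 + V}$
$- Y{\left(\frac{1}{37} \right)} = - (-4 + 2 \sqrt{-115 + \frac{1}{37}}) = - (-4 + 2 \sqrt{- \frac{4254}{37}}) = - (-4 + 2 \frac{i \sqrt{157398}}{37}) = - (-4 + \frac{2 i \sqrt{157398}}{37}) = 4 - \frac{2 i \sqrt{157398}}{37}$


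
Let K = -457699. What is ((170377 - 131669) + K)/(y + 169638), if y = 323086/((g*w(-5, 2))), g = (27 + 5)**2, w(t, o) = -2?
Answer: -429046784/173547769 ≈ -2.4722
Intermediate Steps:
g = 1024 (g = 32**2 = 1024)
y = -161543/1024 (y = 323086/((1024*(-2))) = 323086/(-2048) = 323086*(-1/2048) = -161543/1024 ≈ -157.76)
((170377 - 131669) + K)/(y + 169638) = ((170377 - 131669) - 457699)/(-161543/1024 + 169638) = (38708 - 457699)/(173547769/1024) = -418991*1024/173547769 = -429046784/173547769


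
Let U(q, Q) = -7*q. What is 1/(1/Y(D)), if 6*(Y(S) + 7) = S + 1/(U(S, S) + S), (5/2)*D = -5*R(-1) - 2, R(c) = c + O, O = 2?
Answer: -18791/2520 ≈ -7.4567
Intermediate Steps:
R(c) = 2 + c (R(c) = c + 2 = 2 + c)
D = -14/5 (D = 2*(-5*(2 - 1) - 2)/5 = 2*(-5*1 - 2)/5 = 2*(-5 - 2)/5 = (⅖)*(-7) = -14/5 ≈ -2.8000)
Y(S) = -7 - 1/(36*S) + S/6 (Y(S) = -7 + (S + 1/(-7*S + S))/6 = -7 + (S + 1/(-6*S))/6 = -7 + (S - 1/(6*S))/6 = -7 + (-1/(36*S) + S/6) = -7 - 1/(36*S) + S/6)
1/(1/Y(D)) = 1/(1/(-7 - 1/(36*(-14/5)) + (⅙)*(-14/5))) = 1/(1/(-7 - 1/36*(-5/14) - 7/15)) = 1/(1/(-7 + 5/504 - 7/15)) = 1/(1/(-18791/2520)) = 1/(-2520/18791) = -18791/2520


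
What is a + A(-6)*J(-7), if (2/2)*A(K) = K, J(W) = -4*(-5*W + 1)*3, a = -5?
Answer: 2587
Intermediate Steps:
J(W) = -12 + 60*W (J(W) = -4*(1 - 5*W)*3 = (-4 + 20*W)*3 = -12 + 60*W)
A(K) = K
a + A(-6)*J(-7) = -5 - 6*(-12 + 60*(-7)) = -5 - 6*(-12 - 420) = -5 - 6*(-432) = -5 + 2592 = 2587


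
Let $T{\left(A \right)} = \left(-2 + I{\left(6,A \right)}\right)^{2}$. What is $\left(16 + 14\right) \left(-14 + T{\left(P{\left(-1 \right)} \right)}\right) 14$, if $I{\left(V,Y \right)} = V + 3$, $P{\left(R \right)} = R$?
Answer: $14700$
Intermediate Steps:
$I{\left(V,Y \right)} = 3 + V$
$T{\left(A \right)} = 49$ ($T{\left(A \right)} = \left(-2 + \left(3 + 6\right)\right)^{2} = \left(-2 + 9\right)^{2} = 7^{2} = 49$)
$\left(16 + 14\right) \left(-14 + T{\left(P{\left(-1 \right)} \right)}\right) 14 = \left(16 + 14\right) \left(-14 + 49\right) 14 = 30 \cdot 35 \cdot 14 = 1050 \cdot 14 = 14700$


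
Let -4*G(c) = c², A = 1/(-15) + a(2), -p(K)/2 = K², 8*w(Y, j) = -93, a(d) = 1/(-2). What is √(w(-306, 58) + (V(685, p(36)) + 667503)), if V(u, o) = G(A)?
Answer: √2402968661/60 ≈ 817.00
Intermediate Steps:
a(d) = -½
w(Y, j) = -93/8 (w(Y, j) = (⅛)*(-93) = -93/8)
p(K) = -2*K²
A = -17/30 (A = 1/(-15) - ½ = -1/15 - ½ = -17/30 ≈ -0.56667)
G(c) = -c²/4
V(u, o) = -289/3600 (V(u, o) = -(-17/30)²/4 = -¼*289/900 = -289/3600)
√(w(-306, 58) + (V(685, p(36)) + 667503)) = √(-93/8 + (-289/3600 + 667503)) = √(-93/8 + 2403010511/3600) = √(2402968661/3600) = √2402968661/60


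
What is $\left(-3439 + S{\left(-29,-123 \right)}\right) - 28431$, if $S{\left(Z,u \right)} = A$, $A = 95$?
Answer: $-31775$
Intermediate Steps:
$S{\left(Z,u \right)} = 95$
$\left(-3439 + S{\left(-29,-123 \right)}\right) - 28431 = \left(-3439 + 95\right) - 28431 = -3344 - 28431 = -31775$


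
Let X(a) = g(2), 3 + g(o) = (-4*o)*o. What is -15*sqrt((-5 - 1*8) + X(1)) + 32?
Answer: 32 - 60*I*sqrt(2) ≈ 32.0 - 84.853*I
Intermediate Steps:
g(o) = -3 - 4*o**2 (g(o) = -3 + (-4*o)*o = -3 - 4*o**2)
X(a) = -19 (X(a) = -3 - 4*2**2 = -3 - 4*4 = -3 - 16 = -19)
-15*sqrt((-5 - 1*8) + X(1)) + 32 = -15*sqrt((-5 - 1*8) - 19) + 32 = -15*sqrt((-5 - 8) - 19) + 32 = -15*sqrt(-13 - 19) + 32 = -60*I*sqrt(2) + 32 = 32 - 60*I*sqrt(2)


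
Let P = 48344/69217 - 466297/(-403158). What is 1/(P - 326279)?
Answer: -27905387286/9104890092338993 ≈ -3.0649e-6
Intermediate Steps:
P = 51765949801/27905387286 (P = 48344*(1/69217) - 466297*(-1/403158) = 48344/69217 + 466297/403158 = 51765949801/27905387286 ≈ 1.8551)
1/(P - 326279) = 1/(51765949801/27905387286 - 326279) = 1/(-9104890092338993/27905387286) = -27905387286/9104890092338993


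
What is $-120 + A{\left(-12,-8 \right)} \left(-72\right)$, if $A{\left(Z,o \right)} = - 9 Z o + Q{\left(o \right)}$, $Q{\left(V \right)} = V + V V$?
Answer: $58056$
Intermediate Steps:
$Q{\left(V \right)} = V + V^{2}$
$A{\left(Z,o \right)} = o \left(1 + o\right) - 9 Z o$ ($A{\left(Z,o \right)} = - 9 Z o + o \left(1 + o\right) = o \left(1 + o\right) - 9 Z o$)
$-120 + A{\left(-12,-8 \right)} \left(-72\right) = -120 + - 8 \left(1 - 8 - -108\right) \left(-72\right) = -120 + - 8 \left(1 - 8 + 108\right) \left(-72\right) = -120 + \left(-8\right) 101 \left(-72\right) = -120 - -58176 = -120 + 58176 = 58056$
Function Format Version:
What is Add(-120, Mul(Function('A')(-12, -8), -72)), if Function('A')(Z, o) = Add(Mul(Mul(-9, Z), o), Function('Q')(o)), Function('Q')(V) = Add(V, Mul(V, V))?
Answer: 58056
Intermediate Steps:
Function('Q')(V) = Add(V, Pow(V, 2))
Function('A')(Z, o) = Add(Mul(o, Add(1, o)), Mul(-9, Z, o)) (Function('A')(Z, o) = Add(Mul(Mul(-9, Z), o), Mul(o, Add(1, o))) = Add(Mul(-9, Z, o), Mul(o, Add(1, o))) = Add(Mul(o, Add(1, o)), Mul(-9, Z, o)))
Add(-120, Mul(Function('A')(-12, -8), -72)) = Add(-120, Mul(Mul(-8, Add(1, -8, Mul(-9, -12))), -72)) = Add(-120, Mul(Mul(-8, Add(1, -8, 108)), -72)) = Add(-120, Mul(Mul(-8, 101), -72)) = Add(-120, Mul(-808, -72)) = Add(-120, 58176) = 58056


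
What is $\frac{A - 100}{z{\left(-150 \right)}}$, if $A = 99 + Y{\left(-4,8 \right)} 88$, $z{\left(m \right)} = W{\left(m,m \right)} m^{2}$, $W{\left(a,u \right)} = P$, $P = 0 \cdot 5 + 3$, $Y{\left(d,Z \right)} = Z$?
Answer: $\frac{703}{67500} \approx 0.010415$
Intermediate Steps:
$P = 3$ ($P = 0 + 3 = 3$)
$W{\left(a,u \right)} = 3$
$z{\left(m \right)} = 3 m^{2}$
$A = 803$ ($A = 99 + 8 \cdot 88 = 99 + 704 = 803$)
$\frac{A - 100}{z{\left(-150 \right)}} = \frac{803 - 100}{3 \left(-150\right)^{2}} = \frac{803 - 100}{3 \cdot 22500} = \frac{703}{67500}$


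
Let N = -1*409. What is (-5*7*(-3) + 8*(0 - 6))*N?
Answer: -23313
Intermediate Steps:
N = -409
(-5*7*(-3) + 8*(0 - 6))*N = (-5*7*(-3) + 8*(0 - 6))*(-409) = (-35*(-3) + 8*(-6))*(-409) = (105 - 48)*(-409) = 57*(-409) = -23313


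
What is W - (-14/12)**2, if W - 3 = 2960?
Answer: 106619/36 ≈ 2961.6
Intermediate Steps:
W = 2963 (W = 3 + 2960 = 2963)
W - (-14/12)**2 = 2963 - (-14/12)**2 = 2963 - (-14*1/12)**2 = 2963 - (-7/6)**2 = 2963 - 1*49/36 = 2963 - 49/36 = 106619/36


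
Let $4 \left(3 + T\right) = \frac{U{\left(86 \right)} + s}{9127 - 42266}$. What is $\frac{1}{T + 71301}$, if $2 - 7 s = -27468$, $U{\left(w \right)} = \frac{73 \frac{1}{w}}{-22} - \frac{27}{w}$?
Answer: $\frac{1755571664}{125168696531301} \approx 1.4026 \cdot 10^{-5}$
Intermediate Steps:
$U{\left(w \right)} = - \frac{667}{22 w}$ ($U{\left(w \right)} = \frac{73}{w} \left(- \frac{1}{22}\right) - \frac{27}{w} = - \frac{73}{22 w} - \frac{27}{w} = - \frac{667}{22 w}$)
$s = \frac{27470}{7}$ ($s = \frac{2}{7} - -3924 = \frac{2}{7} + 3924 = \frac{27470}{7} \approx 3924.3$)
$T = - \frac{5318683563}{1755571664}$ ($T = -3 + \frac{\left(- \frac{667}{22 \cdot 86} + \frac{27470}{7}\right) \frac{1}{9127 - 42266}}{4} = -3 + \frac{\left(\left(- \frac{667}{22}\right) \frac{1}{86} + \frac{27470}{7}\right) \frac{1}{-33139}}{4} = -3 + \frac{\left(- \frac{667}{1892} + \frac{27470}{7}\right) \left(- \frac{1}{33139}\right)}{4} = -3 + \frac{\frac{51968571}{13244} \left(- \frac{1}{33139}\right)}{4} = -3 + \frac{1}{4} \left(- \frac{51968571}{438892916}\right) = -3 - \frac{51968571}{1755571664} = - \frac{5318683563}{1755571664} \approx -3.0296$)
$\frac{1}{T + 71301} = \frac{1}{- \frac{5318683563}{1755571664} + 71301} = \frac{1}{\frac{125168696531301}{1755571664}} = \frac{1755571664}{125168696531301}$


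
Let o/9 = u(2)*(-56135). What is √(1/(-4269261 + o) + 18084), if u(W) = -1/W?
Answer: √1167033242190340302/8033307 ≈ 134.48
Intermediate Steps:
o = 505215/2 (o = 9*(-1/2*(-56135)) = 9*(-1*½*(-56135)) = 9*(-½*(-56135)) = 9*(56135/2) = 505215/2 ≈ 2.5261e+5)
√(1/(-4269261 + o) + 18084) = √(1/(-4269261 + 505215/2) + 18084) = √(1/(-8033307/2) + 18084) = √(-2/8033307 + 18084) = √(145274323786/8033307) = √1167033242190340302/8033307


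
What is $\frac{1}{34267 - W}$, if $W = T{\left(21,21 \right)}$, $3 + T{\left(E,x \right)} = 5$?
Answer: $\frac{1}{34265} \approx 2.9184 \cdot 10^{-5}$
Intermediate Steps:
$T{\left(E,x \right)} = 2$ ($T{\left(E,x \right)} = -3 + 5 = 2$)
$W = 2$
$\frac{1}{34267 - W} = \frac{1}{34267 - 2} = \frac{1}{34265}$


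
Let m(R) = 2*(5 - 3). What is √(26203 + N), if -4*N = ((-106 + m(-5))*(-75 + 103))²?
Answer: I*√2012981 ≈ 1418.8*I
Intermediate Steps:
m(R) = 4 (m(R) = 2*2 = 4)
N = -2039184 (N = -(-106 + 4)²*(-75 + 103)²/4 = -(-102*28)²/4 = -¼*(-2856)² = -¼*8156736 = -2039184)
√(26203 + N) = √(26203 - 2039184) = √(-2012981) = I*√2012981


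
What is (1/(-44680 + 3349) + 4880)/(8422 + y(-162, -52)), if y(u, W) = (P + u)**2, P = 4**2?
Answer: 201695279/1229101278 ≈ 0.16410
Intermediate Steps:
P = 16
y(u, W) = (16 + u)**2
(1/(-44680 + 3349) + 4880)/(8422 + y(-162, -52)) = (1/(-44680 + 3349) + 4880)/(8422 + (16 - 162)**2) = (1/(-41331) + 4880)/(8422 + (-146)**2) = (-1/41331 + 4880)/(8422 + 21316) = (201695279/41331)/29738 = (201695279/41331)*(1/29738) = 201695279/1229101278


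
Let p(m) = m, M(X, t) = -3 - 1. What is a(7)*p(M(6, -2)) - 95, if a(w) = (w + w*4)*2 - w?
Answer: -347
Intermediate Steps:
M(X, t) = -4
a(w) = 9*w (a(w) = (w + 4*w)*2 - w = (5*w)*2 - w = 10*w - w = 9*w)
a(7)*p(M(6, -2)) - 95 = (9*7)*(-4) - 95 = 63*(-4) - 95 = -252 - 95 = -347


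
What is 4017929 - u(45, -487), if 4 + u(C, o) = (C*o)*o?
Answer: -6654672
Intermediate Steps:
u(C, o) = -4 + C*o**2 (u(C, o) = -4 + (C*o)*o = -4 + C*o**2)
4017929 - u(45, -487) = 4017929 - (-4 + 45*(-487)**2) = 4017929 - (-4 + 45*237169) = 4017929 - (-4 + 10672605) = 4017929 - 1*10672601 = 4017929 - 10672601 = -6654672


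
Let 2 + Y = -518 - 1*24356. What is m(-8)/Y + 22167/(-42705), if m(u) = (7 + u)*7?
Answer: -61236373/118036620 ≈ -0.51879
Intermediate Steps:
m(u) = 49 + 7*u
Y = -24876 (Y = -2 + (-518 - 1*24356) = -2 + (-518 - 24356) = -2 - 24874 = -24876)
m(-8)/Y + 22167/(-42705) = (49 + 7*(-8))/(-24876) + 22167/(-42705) = (49 - 56)*(-1/24876) + 22167*(-1/42705) = -7*(-1/24876) - 2463/4745 = 7/24876 - 2463/4745 = -61236373/118036620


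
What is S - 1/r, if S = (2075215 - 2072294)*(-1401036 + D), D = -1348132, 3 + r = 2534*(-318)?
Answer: -6470952091618319/805815 ≈ -8.0303e+9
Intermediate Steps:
r = -805815 (r = -3 + 2534*(-318) = -3 - 805812 = -805815)
S = -8030319728 (S = (2075215 - 2072294)*(-1401036 - 1348132) = 2921*(-2749168) = -8030319728)
S - 1/r = -8030319728 - 1/(-805815) = -8030319728 - 1*(-1/805815) = -8030319728 + 1/805815 = -6470952091618319/805815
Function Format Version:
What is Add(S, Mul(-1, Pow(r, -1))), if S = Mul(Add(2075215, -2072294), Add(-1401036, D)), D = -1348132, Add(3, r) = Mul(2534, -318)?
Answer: Rational(-6470952091618319, 805815) ≈ -8.0303e+9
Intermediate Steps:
r = -805815 (r = Add(-3, Mul(2534, -318)) = Add(-3, -805812) = -805815)
S = -8030319728 (S = Mul(Add(2075215, -2072294), Add(-1401036, -1348132)) = Mul(2921, -2749168) = -8030319728)
Add(S, Mul(-1, Pow(r, -1))) = Add(-8030319728, Mul(-1, Pow(-805815, -1))) = Add(-8030319728, Mul(-1, Rational(-1, 805815))) = Add(-8030319728, Rational(1, 805815)) = Rational(-6470952091618319, 805815)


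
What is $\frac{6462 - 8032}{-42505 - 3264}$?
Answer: $\frac{1570}{45769} \approx 0.034303$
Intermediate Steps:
$\frac{6462 - 8032}{-42505 - 3264} = \frac{6462 - 8032}{-45769} = \left(-1570\right) \left(- \frac{1}{45769}\right) = \frac{1570}{45769}$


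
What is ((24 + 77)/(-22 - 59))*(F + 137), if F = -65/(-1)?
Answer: -20402/81 ≈ -251.88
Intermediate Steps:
F = 65 (F = -65*(-1) = 65)
((24 + 77)/(-22 - 59))*(F + 137) = ((24 + 77)/(-22 - 59))*(65 + 137) = (101/(-81))*202 = (101*(-1/81))*202 = -101/81*202 = -20402/81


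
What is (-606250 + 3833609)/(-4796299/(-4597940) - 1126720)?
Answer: -14839203040460/5180586160501 ≈ -2.8644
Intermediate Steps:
(-606250 + 3833609)/(-4796299/(-4597940) - 1126720) = 3227359/(-4796299*(-1/4597940) - 1126720) = 3227359/(4796299/4597940 - 1126720) = 3227359/(-5180586160501/4597940) = 3227359*(-4597940/5180586160501) = -14839203040460/5180586160501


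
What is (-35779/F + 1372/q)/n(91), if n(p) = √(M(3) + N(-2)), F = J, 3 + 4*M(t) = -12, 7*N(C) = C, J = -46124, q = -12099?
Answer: -369607993*I*√791/31530066594 ≈ -0.32969*I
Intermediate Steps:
N(C) = C/7
M(t) = -15/4 (M(t) = -¾ + (¼)*(-12) = -¾ - 3 = -15/4)
F = -46124
n(p) = I*√791/14 (n(p) = √(-15/4 + (⅐)*(-2)) = √(-15/4 - 2/7) = √(-113/28) = I*√791/14)
(-35779/F + 1372/q)/n(91) = (-35779/(-46124) + 1372/(-12099))/((I*√791/14)) = (-35779*(-1/46124) + 1372*(-1/12099))*(-2*I*√791/113) = (35779/46124 - 1372/12099)*(-2*I*√791/113) = 369607993*(-2*I*√791/113)/558054276 = -369607993*I*√791/31530066594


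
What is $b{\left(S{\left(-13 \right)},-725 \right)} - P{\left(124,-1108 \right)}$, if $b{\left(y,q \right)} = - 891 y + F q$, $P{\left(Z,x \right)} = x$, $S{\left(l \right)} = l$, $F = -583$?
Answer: $435366$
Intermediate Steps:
$b{\left(y,q \right)} = - 891 y - 583 q$
$b{\left(S{\left(-13 \right)},-725 \right)} - P{\left(124,-1108 \right)} = \left(\left(-891\right) \left(-13\right) - -422675\right) - -1108 = \left(11583 + 422675\right) + 1108 = 434258 + 1108 = 435366$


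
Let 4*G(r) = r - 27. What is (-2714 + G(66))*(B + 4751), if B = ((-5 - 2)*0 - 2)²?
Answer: -51434835/4 ≈ -1.2859e+7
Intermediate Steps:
G(r) = -27/4 + r/4 (G(r) = (r - 27)/4 = (-27 + r)/4 = -27/4 + r/4)
B = 4 (B = (-7*0 - 2)² = (0 - 2)² = (-2)² = 4)
(-2714 + G(66))*(B + 4751) = (-2714 + (-27/4 + (¼)*66))*(4 + 4751) = (-2714 + (-27/4 + 33/2))*4755 = (-2714 + 39/4)*4755 = -10817/4*4755 = -51434835/4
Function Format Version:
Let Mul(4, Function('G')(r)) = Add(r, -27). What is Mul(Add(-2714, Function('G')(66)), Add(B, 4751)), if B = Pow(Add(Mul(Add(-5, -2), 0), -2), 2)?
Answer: Rational(-51434835, 4) ≈ -1.2859e+7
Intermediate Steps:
Function('G')(r) = Add(Rational(-27, 4), Mul(Rational(1, 4), r)) (Function('G')(r) = Mul(Rational(1, 4), Add(r, -27)) = Mul(Rational(1, 4), Add(-27, r)) = Add(Rational(-27, 4), Mul(Rational(1, 4), r)))
B = 4 (B = Pow(Add(Mul(-7, 0), -2), 2) = Pow(Add(0, -2), 2) = Pow(-2, 2) = 4)
Mul(Add(-2714, Function('G')(66)), Add(B, 4751)) = Mul(Add(-2714, Add(Rational(-27, 4), Mul(Rational(1, 4), 66))), Add(4, 4751)) = Mul(Add(-2714, Add(Rational(-27, 4), Rational(33, 2))), 4755) = Mul(Add(-2714, Rational(39, 4)), 4755) = Mul(Rational(-10817, 4), 4755) = Rational(-51434835, 4)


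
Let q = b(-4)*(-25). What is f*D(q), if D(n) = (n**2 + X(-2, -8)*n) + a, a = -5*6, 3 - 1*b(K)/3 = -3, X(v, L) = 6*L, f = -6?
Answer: -1344420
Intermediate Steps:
b(K) = 18 (b(K) = 9 - 3*(-3) = 9 + 9 = 18)
a = -30
q = -450 (q = 18*(-25) = -450)
D(n) = -30 + n**2 - 48*n (D(n) = (n**2 + (6*(-8))*n) - 30 = (n**2 - 48*n) - 30 = -30 + n**2 - 48*n)
f*D(q) = -6*(-30 + (-450)**2 - 48*(-450)) = -6*(-30 + 202500 + 21600) = -6*224070 = -1344420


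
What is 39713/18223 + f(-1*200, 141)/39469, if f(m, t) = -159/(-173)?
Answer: 271168702138/124429140551 ≈ 2.1793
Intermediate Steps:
f(m, t) = 159/173 (f(m, t) = -159*(-1/173) = 159/173)
39713/18223 + f(-1*200, 141)/39469 = 39713/18223 + (159/173)/39469 = 39713*(1/18223) + (159/173)*(1/39469) = 39713/18223 + 159/6828137 = 271168702138/124429140551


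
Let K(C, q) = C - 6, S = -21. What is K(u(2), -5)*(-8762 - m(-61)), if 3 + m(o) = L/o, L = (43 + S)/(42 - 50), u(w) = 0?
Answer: 6411621/122 ≈ 52554.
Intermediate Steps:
K(C, q) = -6 + C
L = -11/4 (L = (43 - 21)/(42 - 50) = 22/(-8) = 22*(-⅛) = -11/4 ≈ -2.7500)
m(o) = -3 - 11/(4*o)
K(u(2), -5)*(-8762 - m(-61)) = (-6 + 0)*(-8762 - (-3 - 11/4/(-61))) = -6*(-8762 - (-3 - 11/4*(-1/61))) = -6*(-8762 - (-3 + 11/244)) = -6*(-8762 - 1*(-721/244)) = -6*(-8762 + 721/244) = -6*(-2137207/244) = 6411621/122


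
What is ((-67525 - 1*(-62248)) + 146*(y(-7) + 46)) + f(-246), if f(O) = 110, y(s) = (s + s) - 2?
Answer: -787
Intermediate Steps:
y(s) = -2 + 2*s (y(s) = 2*s - 2 = -2 + 2*s)
((-67525 - 1*(-62248)) + 146*(y(-7) + 46)) + f(-246) = ((-67525 - 1*(-62248)) + 146*((-2 + 2*(-7)) + 46)) + 110 = ((-67525 + 62248) + 146*((-2 - 14) + 46)) + 110 = (-5277 + 146*(-16 + 46)) + 110 = (-5277 + 146*30) + 110 = (-5277 + 4380) + 110 = -897 + 110 = -787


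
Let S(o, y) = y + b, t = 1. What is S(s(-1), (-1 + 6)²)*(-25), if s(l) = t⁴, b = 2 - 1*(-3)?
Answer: -750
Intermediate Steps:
b = 5 (b = 2 + 3 = 5)
s(l) = 1 (s(l) = 1⁴ = 1)
S(o, y) = 5 + y (S(o, y) = y + 5 = 5 + y)
S(s(-1), (-1 + 6)²)*(-25) = (5 + (-1 + 6)²)*(-25) = (5 + 5²)*(-25) = (5 + 25)*(-25) = 30*(-25) = -750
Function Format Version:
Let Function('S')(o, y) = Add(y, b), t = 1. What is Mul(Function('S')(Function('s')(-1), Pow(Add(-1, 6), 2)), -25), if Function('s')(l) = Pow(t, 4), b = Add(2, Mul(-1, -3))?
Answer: -750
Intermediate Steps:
b = 5 (b = Add(2, 3) = 5)
Function('s')(l) = 1 (Function('s')(l) = Pow(1, 4) = 1)
Function('S')(o, y) = Add(5, y) (Function('S')(o, y) = Add(y, 5) = Add(5, y))
Mul(Function('S')(Function('s')(-1), Pow(Add(-1, 6), 2)), -25) = Mul(Add(5, Pow(Add(-1, 6), 2)), -25) = Mul(Add(5, Pow(5, 2)), -25) = Mul(Add(5, 25), -25) = Mul(30, -25) = -750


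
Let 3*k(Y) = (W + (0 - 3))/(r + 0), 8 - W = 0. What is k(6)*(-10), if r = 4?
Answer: -25/6 ≈ -4.1667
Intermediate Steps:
W = 8 (W = 8 - 1*0 = 8 + 0 = 8)
k(Y) = 5/12 (k(Y) = ((8 + (0 - 3))/(4 + 0))/3 = ((8 - 3)/4)/3 = (5*(¼))/3 = (⅓)*(5/4) = 5/12)
k(6)*(-10) = (5/12)*(-10) = -25/6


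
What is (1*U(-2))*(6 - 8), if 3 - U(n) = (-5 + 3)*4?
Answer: -22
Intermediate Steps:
U(n) = 11 (U(n) = 3 - (-5 + 3)*4 = 3 - (-2)*4 = 3 - 1*(-8) = 3 + 8 = 11)
(1*U(-2))*(6 - 8) = (1*11)*(6 - 8) = 11*(-2) = -22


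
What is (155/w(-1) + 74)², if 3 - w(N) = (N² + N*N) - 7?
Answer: 558009/64 ≈ 8718.9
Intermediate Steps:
w(N) = 10 - 2*N² (w(N) = 3 - ((N² + N*N) - 7) = 3 - ((N² + N²) - 7) = 3 - (2*N² - 7) = 3 - (-7 + 2*N²) = 3 + (7 - 2*N²) = 10 - 2*N²)
(155/w(-1) + 74)² = (155/(10 - 2*(-1)²) + 74)² = (155/(10 - 2*1) + 74)² = (155/(10 - 2) + 74)² = (155/8 + 74)² = (747/8)² = 558009/64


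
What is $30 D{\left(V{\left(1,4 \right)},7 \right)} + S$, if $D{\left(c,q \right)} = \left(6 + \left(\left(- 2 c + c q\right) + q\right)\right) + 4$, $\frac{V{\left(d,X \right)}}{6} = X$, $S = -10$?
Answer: $4100$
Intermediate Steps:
$V{\left(d,X \right)} = 6 X$
$D{\left(c,q \right)} = 10 + q - 2 c + c q$ ($D{\left(c,q \right)} = \left(6 + \left(q - 2 c + c q\right)\right) + 4 = \left(6 + q - 2 c + c q\right) + 4 = 10 + q - 2 c + c q$)
$30 D{\left(V{\left(1,4 \right)},7 \right)} + S = 30 \left(10 + 7 - 2 \cdot 6 \cdot 4 + 6 \cdot 4 \cdot 7\right) - 10 = 30 \left(10 + 7 - 48 + 24 \cdot 7\right) - 10 = 30 \left(10 + 7 - 48 + 168\right) - 10 = 30 \cdot 137 - 10 = 4110 - 10 = 4100$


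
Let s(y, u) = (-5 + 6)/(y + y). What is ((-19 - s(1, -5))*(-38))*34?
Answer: 25194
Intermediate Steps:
s(y, u) = 1/(2*y)
((-19 - s(1, -5))*(-38))*34 = ((-19 - 1/(2*1))*(-38))*34 = ((-19 - 1/2)*(-38))*34 = ((-19 - 1*½)*(-38))*34 = ((-19 - ½)*(-38))*34 = -39/2*(-38)*34 = 741*34 = 25194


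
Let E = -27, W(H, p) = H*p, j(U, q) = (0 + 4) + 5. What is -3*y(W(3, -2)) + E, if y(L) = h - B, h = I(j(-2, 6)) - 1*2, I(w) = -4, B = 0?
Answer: -9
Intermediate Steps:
j(U, q) = 9 (j(U, q) = 4 + 5 = 9)
h = -6 (h = -4 - 1*2 = -4 - 2 = -6)
y(L) = -6 (y(L) = -6 - 1*0 = -6 + 0 = -6)
-3*y(W(3, -2)) + E = -3*(-6) - 27 = 18 - 27 = -9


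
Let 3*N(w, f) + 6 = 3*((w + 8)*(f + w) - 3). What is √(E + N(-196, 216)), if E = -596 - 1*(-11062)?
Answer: √6701 ≈ 81.860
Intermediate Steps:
N(w, f) = -5 + (8 + w)*(f + w) (N(w, f) = -2 + (3*((w + 8)*(f + w) - 3))/3 = -2 + (3*((8 + w)*(f + w) - 3))/3 = -2 + (3*(-3 + (8 + w)*(f + w)))/3 = -2 + (-9 + 3*(8 + w)*(f + w))/3 = -2 + (-3 + (8 + w)*(f + w)) = -5 + (8 + w)*(f + w))
E = 10466 (E = -596 + 11062 = 10466)
√(E + N(-196, 216)) = √(10466 + (-5 + (-196)² + 8*216 + 8*(-196) + 216*(-196))) = √(10466 + (-5 + 38416 + 1728 - 1568 - 42336)) = √(10466 - 3765) = √6701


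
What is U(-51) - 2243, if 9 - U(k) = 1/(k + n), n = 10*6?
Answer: -20107/9 ≈ -2234.1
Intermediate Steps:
n = 60
U(k) = 9 - 1/(60 + k) (U(k) = 9 - 1/(k + 60) = 9 - 1/(60 + k))
U(-51) - 2243 = (539 + 9*(-51))/(60 - 51) - 2243 = (539 - 459)/9 - 2243 = (⅑)*80 - 2243 = 80/9 - 2243 = -20107/9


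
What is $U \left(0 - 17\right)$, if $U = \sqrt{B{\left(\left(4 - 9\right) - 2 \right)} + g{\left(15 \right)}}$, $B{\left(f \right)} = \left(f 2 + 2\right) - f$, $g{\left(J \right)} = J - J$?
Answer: $- 17 i \sqrt{5} \approx - 38.013 i$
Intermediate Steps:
$g{\left(J \right)} = 0$
$B{\left(f \right)} = 2 + f$ ($B{\left(f \right)} = \left(2 f + 2\right) - f = \left(2 + 2 f\right) - f = 2 + f$)
$U = i \sqrt{5}$ ($U = \sqrt{\left(2 + \left(\left(4 - 9\right) - 2\right)\right) + 0} = \sqrt{\left(2 - 7\right) + 0} = \sqrt{-5 + 0} = \sqrt{-5} = i \sqrt{5} \approx 2.2361 i$)
$U \left(0 - 17\right) = i \sqrt{5} \left(0 - 17\right) = i \sqrt{5} \left(-17\right) = - 17 i \sqrt{5}$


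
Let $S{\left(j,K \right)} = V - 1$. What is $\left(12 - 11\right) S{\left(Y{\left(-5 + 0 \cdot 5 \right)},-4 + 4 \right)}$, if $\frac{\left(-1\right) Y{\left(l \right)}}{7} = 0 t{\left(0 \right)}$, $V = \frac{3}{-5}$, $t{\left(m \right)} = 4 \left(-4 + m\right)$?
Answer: $- \frac{8}{5} \approx -1.6$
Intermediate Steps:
$t{\left(m \right)} = -16 + 4 m$
$V = - \frac{3}{5}$ ($V = 3 \left(- \frac{1}{5}\right) = - \frac{3}{5} \approx -0.6$)
$Y{\left(l \right)} = 0$ ($Y{\left(l \right)} = - 7 \cdot 0 \left(-16 + 4 \cdot 0\right) = - 7 \cdot 0 \left(-16 + 0\right) = - 7 \cdot 0 \left(-16\right) = \left(-7\right) 0 = 0$)
$S{\left(j,K \right)} = - \frac{8}{5}$ ($S{\left(j,K \right)} = - \frac{3}{5} - 1 = - \frac{8}{5}$)
$\left(12 - 11\right) S{\left(Y{\left(-5 + 0 \cdot 5 \right)},-4 + 4 \right)} = \left(12 - 11\right) \left(- \frac{8}{5}\right) = 1 \left(- \frac{8}{5}\right) = - \frac{8}{5}$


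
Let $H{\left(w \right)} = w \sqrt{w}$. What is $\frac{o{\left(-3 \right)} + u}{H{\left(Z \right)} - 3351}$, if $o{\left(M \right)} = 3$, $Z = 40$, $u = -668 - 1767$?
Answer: $\frac{8149632}{11165201} + \frac{194560 \sqrt{10}}{11165201} \approx 0.78502$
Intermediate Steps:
$u = -2435$ ($u = -668 - 1767 = -2435$)
$H{\left(w \right)} = w^{\frac{3}{2}}$
$\frac{o{\left(-3 \right)} + u}{H{\left(Z \right)} - 3351} = \frac{3 - 2435}{40^{\frac{3}{2}} - 3351} = - \frac{2432}{80 \sqrt{10} - 3351} = - \frac{2432}{-3351 + 80 \sqrt{10}}$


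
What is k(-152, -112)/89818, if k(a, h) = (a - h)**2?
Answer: 800/44909 ≈ 0.017814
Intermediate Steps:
k(-152, -112)/89818 = (-152 - 1*(-112))**2/89818 = (-152 + 112)**2*(1/89818) = (-40)**2*(1/89818) = 1600*(1/89818) = 800/44909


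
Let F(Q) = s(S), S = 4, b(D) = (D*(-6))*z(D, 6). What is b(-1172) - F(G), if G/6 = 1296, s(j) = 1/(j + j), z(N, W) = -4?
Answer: -225025/8 ≈ -28128.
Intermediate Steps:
b(D) = 24*D (b(D) = (D*(-6))*(-4) = -6*D*(-4) = 24*D)
s(j) = 1/(2*j)
G = 7776 (G = 6*1296 = 7776)
F(Q) = ⅛ (F(Q) = (½)/4 = (½)*(¼) = ⅛)
b(-1172) - F(G) = 24*(-1172) - 1*⅛ = -28128 - ⅛ = -225025/8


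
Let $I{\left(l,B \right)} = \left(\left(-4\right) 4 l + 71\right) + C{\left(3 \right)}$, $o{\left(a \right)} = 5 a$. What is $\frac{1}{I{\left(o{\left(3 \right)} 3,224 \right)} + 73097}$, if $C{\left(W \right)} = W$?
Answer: $\frac{1}{72451} \approx 1.3802 \cdot 10^{-5}$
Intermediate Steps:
$I{\left(l,B \right)} = 74 - 16 l$ ($I{\left(l,B \right)} = \left(\left(-4\right) 4 l + 71\right) + 3 = \left(- 16 l + 71\right) + 3 = \left(71 - 16 l\right) + 3 = 74 - 16 l$)
$\frac{1}{I{\left(o{\left(3 \right)} 3,224 \right)} + 73097} = \frac{1}{\left(74 - 16 \cdot 5 \cdot 3 \cdot 3\right) + 73097} = \frac{1}{\left(74 - 16 \cdot 15 \cdot 3\right) + 73097} = \frac{1}{\left(74 - 720\right) + 73097} = \frac{1}{-646 + 73097} = \frac{1}{72451}$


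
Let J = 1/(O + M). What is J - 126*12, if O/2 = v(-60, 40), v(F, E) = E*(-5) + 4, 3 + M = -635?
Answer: -1557361/1030 ≈ -1512.0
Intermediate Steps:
M = -638 (M = -3 - 635 = -638)
v(F, E) = 4 - 5*E (v(F, E) = -5*E + 4 = 4 - 5*E)
O = -392 (O = 2*(4 - 5*40) = 2*(4 - 200) = 2*(-196) = -392)
J = -1/1030 (J = 1/(-392 - 638) = 1/(-1030) = -1/1030 ≈ -0.00097087)
J - 126*12 = -1/1030 - 126*12 = -1/1030 - 1*1512 = -1/1030 - 1512 = -1557361/1030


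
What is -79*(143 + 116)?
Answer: -20461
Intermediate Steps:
-79*(143 + 116) = -79*259 = -20461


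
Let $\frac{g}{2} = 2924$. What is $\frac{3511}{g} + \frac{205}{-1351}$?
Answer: $\frac{3544521}{7900648} \approx 0.44864$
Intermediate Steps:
$g = 5848$ ($g = 2 \cdot 2924 = 5848$)
$\frac{3511}{g} + \frac{205}{-1351} = \frac{3511}{5848} + \frac{205}{-1351} = 3511 \cdot \frac{1}{5848} + 205 \left(- \frac{1}{1351}\right) = \frac{3511}{5848} - \frac{205}{1351} = \frac{3544521}{7900648}$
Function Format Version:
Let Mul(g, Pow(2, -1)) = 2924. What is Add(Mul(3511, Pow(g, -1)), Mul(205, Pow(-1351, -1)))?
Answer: Rational(3544521, 7900648) ≈ 0.44864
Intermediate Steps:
g = 5848 (g = Mul(2, 2924) = 5848)
Add(Mul(3511, Pow(g, -1)), Mul(205, Pow(-1351, -1))) = Add(Mul(3511, Pow(5848, -1)), Mul(205, Pow(-1351, -1))) = Add(Mul(3511, Rational(1, 5848)), Mul(205, Rational(-1, 1351))) = Add(Rational(3511, 5848), Rational(-205, 1351)) = Rational(3544521, 7900648)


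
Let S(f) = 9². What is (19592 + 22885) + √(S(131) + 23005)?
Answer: 42477 + √23086 ≈ 42629.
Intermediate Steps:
S(f) = 81
(19592 + 22885) + √(S(131) + 23005) = (19592 + 22885) + √(81 + 23005) = 42477 + √23086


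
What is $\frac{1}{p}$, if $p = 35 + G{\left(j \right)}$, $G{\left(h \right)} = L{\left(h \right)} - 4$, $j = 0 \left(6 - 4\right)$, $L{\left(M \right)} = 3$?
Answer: $\frac{1}{34} \approx 0.029412$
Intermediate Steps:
$j = 0$ ($j = 0 \cdot 2 = 0$)
$G{\left(h \right)} = -1$ ($G{\left(h \right)} = 3 - 4 = -1$)
$p = 34$ ($p = 35 - 1 = 34$)
$\frac{1}{p} = \frac{1}{34}$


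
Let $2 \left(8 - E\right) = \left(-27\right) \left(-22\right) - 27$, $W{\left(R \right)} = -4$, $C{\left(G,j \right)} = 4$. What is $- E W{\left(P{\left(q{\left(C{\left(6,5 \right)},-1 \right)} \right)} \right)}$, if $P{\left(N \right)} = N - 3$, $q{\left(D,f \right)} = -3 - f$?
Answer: $-1102$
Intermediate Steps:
$P{\left(N \right)} = -3 + N$ ($P{\left(N \right)} = N - 3 = -3 + N$)
$E = - \frac{551}{2}$ ($E = 8 - \frac{\left(-27\right) \left(-22\right) - 27}{2} = 8 - \frac{594 - 27}{2} = 8 - \frac{567}{2} = - \frac{551}{2} \approx -275.5$)
$- E W{\left(P{\left(q{\left(C{\left(6,5 \right)},-1 \right)} \right)} \right)} = - \frac{\left(-551\right) \left(-4\right)}{2} = \left(-1\right) 1102 = -1102$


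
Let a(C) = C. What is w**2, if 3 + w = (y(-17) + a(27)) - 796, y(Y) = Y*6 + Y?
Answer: 793881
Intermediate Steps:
y(Y) = 7*Y (y(Y) = 6*Y + Y = 7*Y)
w = -891 (w = -3 + ((7*(-17) + 27) - 796) = -3 + ((-119 + 27) - 796) = -3 + (-92 - 796) = -3 - 888 = -891)
w**2 = (-891)**2 = 793881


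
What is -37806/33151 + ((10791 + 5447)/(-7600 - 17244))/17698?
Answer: -8311712437105/7288066875956 ≈ -1.1405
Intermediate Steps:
-37806/33151 + ((10791 + 5447)/(-7600 - 17244))/17698 = -37806*1/33151 + (16238/(-24844))*(1/17698) = -37806/33151 + (16238*(-1/24844))*(1/17698) = -37806/33151 - 8119/12422*1/17698 = -37806/33151 - 8119/219844556 = -8311712437105/7288066875956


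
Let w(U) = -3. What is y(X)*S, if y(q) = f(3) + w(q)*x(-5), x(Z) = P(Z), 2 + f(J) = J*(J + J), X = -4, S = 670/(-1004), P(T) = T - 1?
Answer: -5695/251 ≈ -22.689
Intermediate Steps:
P(T) = -1 + T
S = -335/502 (S = 670*(-1/1004) = -335/502 ≈ -0.66733)
f(J) = -2 + 2*J² (f(J) = -2 + J*(J + J) = -2 + J*(2*J) = -2 + 2*J²)
x(Z) = -1 + Z
y(q) = 34 (y(q) = (-2 + 2*3²) - 3*(-1 - 5) = (-2 + 2*9) - 3*(-6) = (-2 + 18) + 18 = 16 + 18 = 34)
y(X)*S = 34*(-335/502) = -5695/251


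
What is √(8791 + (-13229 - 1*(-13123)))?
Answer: 3*√965 ≈ 93.193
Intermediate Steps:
√(8791 + (-13229 - 1*(-13123))) = √(8791 + (-13229 + 13123)) = √(8791 - 106) = √8685 = 3*√965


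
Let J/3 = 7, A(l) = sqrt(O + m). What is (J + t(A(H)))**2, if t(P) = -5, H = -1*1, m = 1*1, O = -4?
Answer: 256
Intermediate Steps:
m = 1
H = -1
A(l) = I*sqrt(3) (A(l) = sqrt(-4 + 1) = sqrt(-3) = I*sqrt(3))
J = 21 (J = 3*7 = 21)
(J + t(A(H)))**2 = (21 - 5)**2 = 16**2 = 256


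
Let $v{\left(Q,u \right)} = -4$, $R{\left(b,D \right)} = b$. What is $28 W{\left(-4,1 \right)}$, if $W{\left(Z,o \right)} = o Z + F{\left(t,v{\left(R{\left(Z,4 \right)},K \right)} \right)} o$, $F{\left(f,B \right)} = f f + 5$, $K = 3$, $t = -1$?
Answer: $56$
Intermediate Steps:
$F{\left(f,B \right)} = 5 + f^{2}$ ($F{\left(f,B \right)} = f^{2} + 5 = 5 + f^{2}$)
$W{\left(Z,o \right)} = 6 o + Z o$ ($W{\left(Z,o \right)} = o Z + \left(5 + \left(-1\right)^{2}\right) o = Z o + \left(5 + 1\right) o = Z o + 6 o = 6 o + Z o$)
$28 W{\left(-4,1 \right)} = 28 \cdot 1 \left(6 - 4\right) = 28 \cdot 1 \cdot 2 = 28 \cdot 2 = 56$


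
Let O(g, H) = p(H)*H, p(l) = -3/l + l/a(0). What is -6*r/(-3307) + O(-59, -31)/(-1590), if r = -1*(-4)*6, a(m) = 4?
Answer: -2222503/21032520 ≈ -0.10567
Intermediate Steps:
p(l) = -3/l + l/4
O(g, H) = H*(-3/H + H/4) (O(g, H) = (-3/H + H/4)*H = H*(-3/H + H/4))
r = 24 (r = 4*6 = 24)
-6*r/(-3307) + O(-59, -31)/(-1590) = -6*24/(-3307) + (-3 + (¼)*(-31)²)/(-1590) = -144*(-1/3307) + (-3 + (¼)*961)*(-1/1590) = 144/3307 + (-3 + 961/4)*(-1/1590) = 144/3307 + (949/4)*(-1/1590) = 144/3307 - 949/6360 = -2222503/21032520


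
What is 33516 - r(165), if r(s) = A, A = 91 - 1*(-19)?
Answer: 33406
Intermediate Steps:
A = 110 (A = 91 + 19 = 110)
r(s) = 110
33516 - r(165) = 33516 - 1*110 = 33516 - 110 = 33406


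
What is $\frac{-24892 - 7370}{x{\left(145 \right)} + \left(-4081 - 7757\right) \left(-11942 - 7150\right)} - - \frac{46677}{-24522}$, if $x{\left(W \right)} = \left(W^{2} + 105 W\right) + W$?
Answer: $- \frac{3517336622057}{1847712191434} \approx -1.9036$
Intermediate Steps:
$x{\left(W \right)} = W^{2} + 106 W$
$\frac{-24892 - 7370}{x{\left(145 \right)} + \left(-4081 - 7757\right) \left(-11942 - 7150\right)} - - \frac{46677}{-24522} = \frac{-24892 - 7370}{145 \left(106 + 145\right) + \left(-4081 - 7757\right) \left(-11942 - 7150\right)} - - \frac{46677}{-24522} = - \frac{32262}{145 \cdot 251 - -226011096} - \left(-46677\right) \left(- \frac{1}{24522}\right) = - \frac{32262}{36395 + 226011096} - \frac{15559}{8174} = - \frac{32262}{226047491} - \frac{15559}{8174} = - \frac{3517336622057}{1847712191434}$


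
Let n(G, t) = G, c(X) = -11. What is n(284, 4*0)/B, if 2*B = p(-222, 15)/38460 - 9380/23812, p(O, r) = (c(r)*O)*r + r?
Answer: 8669663456/8530599 ≈ 1016.3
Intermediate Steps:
p(O, r) = r - 11*O*r (p(O, r) = (-11*O)*r + r = -11*O*r + r = r - 11*O*r)
B = 8530599/30526984 (B = ((15*(1 - 11*(-222)))/38460 - 9380/23812)/2 = ((15*(1 + 2442))*(1/38460) - 9380*1/23812)/2 = ((15*2443)*(1/38460) - 2345/5953)/2 = (36645*(1/38460) - 2345/5953)/2 = (2443/2564 - 2345/5953)/2 = (½)*(8530599/15263492) = 8530599/30526984 ≈ 0.27944)
n(284, 4*0)/B = 284/(8530599/30526984) = 284*(30526984/8530599) = 8669663456/8530599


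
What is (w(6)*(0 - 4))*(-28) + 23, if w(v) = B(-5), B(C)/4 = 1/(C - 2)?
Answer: -41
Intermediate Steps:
B(C) = 4/(-2 + C) (B(C) = 4/(C - 2) = 4/(-2 + C))
w(v) = -4/7 (w(v) = 4/(-2 - 5) = 4/(-7) = 4*(-1/7) = -4/7)
(w(6)*(0 - 4))*(-28) + 23 = -4*(0 - 4)/7*(-28) + 23 = -4/7*(-4)*(-28) + 23 = (16/7)*(-28) + 23 = -64 + 23 = -41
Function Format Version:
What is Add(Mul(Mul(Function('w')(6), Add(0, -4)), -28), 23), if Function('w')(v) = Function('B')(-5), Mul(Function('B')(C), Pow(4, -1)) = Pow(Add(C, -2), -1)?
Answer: -41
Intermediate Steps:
Function('B')(C) = Mul(4, Pow(Add(-2, C), -1)) (Function('B')(C) = Mul(4, Pow(Add(C, -2), -1)) = Mul(4, Pow(Add(-2, C), -1)))
Function('w')(v) = Rational(-4, 7) (Function('w')(v) = Mul(4, Pow(Add(-2, -5), -1)) = Mul(4, Pow(-7, -1)) = Mul(4, Rational(-1, 7)) = Rational(-4, 7))
Add(Mul(Mul(Function('w')(6), Add(0, -4)), -28), 23) = Add(Mul(Mul(Rational(-4, 7), Add(0, -4)), -28), 23) = Add(Mul(Mul(Rational(-4, 7), -4), -28), 23) = Add(Mul(Rational(16, 7), -28), 23) = Add(-64, 23) = -41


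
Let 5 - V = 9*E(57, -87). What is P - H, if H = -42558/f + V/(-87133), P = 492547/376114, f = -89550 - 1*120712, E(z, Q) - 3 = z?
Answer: 3793408703774493/3445346946302222 ≈ 1.1010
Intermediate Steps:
E(z, Q) = 3 + z
f = -210262 (f = -89550 - 120712 = -210262)
V = -535 (V = 5 - 9*(3 + 57) = 5 - 9*60 = 5 - 1*540 = 5 - 540 = -535)
P = 492547/376114 (P = 492547*(1/376114) = 492547/376114 ≈ 1.3096)
H = 1910348192/9160379423 (H = -42558/(-210262) - 535/(-87133) = -42558*(-1/210262) - 535*(-1/87133) = 21279/105131 + 535/87133 = 1910348192/9160379423 ≈ 0.20854)
P - H = 492547/376114 - 1*1910348192/9160379423 = 492547/376114 - 1910348192/9160379423 = 3793408703774493/3445346946302222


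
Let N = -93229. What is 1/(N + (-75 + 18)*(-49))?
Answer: -1/90436 ≈ -1.1058e-5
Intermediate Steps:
1/(N + (-75 + 18)*(-49)) = 1/(-93229 + (-75 + 18)*(-49)) = 1/(-93229 - 57*(-49)) = 1/(-93229 + 2793) = 1/(-90436) = -1/90436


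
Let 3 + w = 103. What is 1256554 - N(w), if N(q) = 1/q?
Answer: 125655399/100 ≈ 1.2566e+6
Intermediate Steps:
w = 100 (w = -3 + 103 = 100)
1256554 - N(w) = 1256554 - 1/100 = 125655399/100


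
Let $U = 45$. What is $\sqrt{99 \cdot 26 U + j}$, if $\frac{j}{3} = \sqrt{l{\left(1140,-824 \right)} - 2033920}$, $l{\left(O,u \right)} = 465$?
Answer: $\sqrt{115830 + 3 i \sqrt{2033455}} \approx 340.4 + 6.284 i$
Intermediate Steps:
$j = 3 i \sqrt{2033455}$ ($j = 3 \sqrt{465 - 2033920} = 3 \sqrt{-2033455} = 3 i \sqrt{2033455} \approx 4278.0 i$)
$\sqrt{99 \cdot 26 U + j} = \sqrt{99 \cdot 26 \cdot 45 + 3 i \sqrt{2033455}} = \sqrt{2574 \cdot 45 + 3 i \sqrt{2033455}} = \sqrt{115830 + 3 i \sqrt{2033455}}$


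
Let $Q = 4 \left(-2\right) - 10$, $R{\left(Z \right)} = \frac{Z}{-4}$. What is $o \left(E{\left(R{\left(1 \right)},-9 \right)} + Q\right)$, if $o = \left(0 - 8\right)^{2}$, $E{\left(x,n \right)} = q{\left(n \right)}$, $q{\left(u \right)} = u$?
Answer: $-1728$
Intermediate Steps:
$R{\left(Z \right)} = - \frac{Z}{4}$ ($R{\left(Z \right)} = Z \left(- \frac{1}{4}\right) = - \frac{Z}{4}$)
$E{\left(x,n \right)} = n$
$o = 64$ ($o = \left(-8\right)^{2} = 64$)
$Q = -18$ ($Q = -8 - 10 = -18$)
$o \left(E{\left(R{\left(1 \right)},-9 \right)} + Q\right) = 64 \left(-9 - 18\right) = 64 \left(-27\right) = -1728$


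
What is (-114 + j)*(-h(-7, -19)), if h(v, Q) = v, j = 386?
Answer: 1904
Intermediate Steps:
(-114 + j)*(-h(-7, -19)) = (-114 + 386)*(-1*(-7)) = 272*7 = 1904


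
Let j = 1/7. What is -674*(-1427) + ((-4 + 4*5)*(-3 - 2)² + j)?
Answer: 6735387/7 ≈ 9.6220e+5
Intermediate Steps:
j = ⅐ ≈ 0.14286
-674*(-1427) + ((-4 + 4*5)*(-3 - 2)² + j) = -674*(-1427) + ((-4 + 4*5)*(-3 - 2)² + ⅐) = 961798 + ((-4 + 20)*(-5)² + ⅐) = 961798 + (16*25 + ⅐) = 961798 + (400 + ⅐) = 961798 + 2801/7 = 6735387/7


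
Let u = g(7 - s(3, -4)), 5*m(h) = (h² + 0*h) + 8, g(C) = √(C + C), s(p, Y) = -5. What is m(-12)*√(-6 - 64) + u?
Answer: 2*√6 + 152*I*√70/5 ≈ 4.899 + 254.34*I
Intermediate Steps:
g(C) = √2*√C (g(C) = √(2*C) = √2*√C)
m(h) = 8/5 + h²/5 (m(h) = ((h² + 0*h) + 8)/5 = ((h² + 0) + 8)/5 = (h² + 8)/5 = (8 + h²)/5 = 8/5 + h²/5)
u = 2*√6 (u = √2*√(7 - 1*(-5)) = √2*√(7 + 5) = √2*√12 = √2*(2*√3) = 2*√6 ≈ 4.8990)
m(-12)*√(-6 - 64) + u = (8/5 + (⅕)*(-12)²)*√(-6 - 64) + 2*√6 = (8/5 + (⅕)*144)*√(-70) + 2*√6 = (8/5 + 144/5)*(I*√70) + 2*√6 = 152*(I*√70)/5 + 2*√6 = 152*I*√70/5 + 2*√6 = 2*√6 + 152*I*√70/5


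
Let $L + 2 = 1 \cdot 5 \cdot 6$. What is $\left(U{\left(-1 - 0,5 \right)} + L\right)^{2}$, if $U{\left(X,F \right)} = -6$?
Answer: $484$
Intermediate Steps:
$L = 28$ ($L = -2 + 1 \cdot 5 \cdot 6 = -2 + 5 \cdot 6 = -2 + 30 = 28$)
$\left(U{\left(-1 - 0,5 \right)} + L\right)^{2} = \left(-6 + 28\right)^{2} = 22^{2} = 484$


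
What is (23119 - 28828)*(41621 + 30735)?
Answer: -413080404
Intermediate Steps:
(23119 - 28828)*(41621 + 30735) = -5709*72356 = -413080404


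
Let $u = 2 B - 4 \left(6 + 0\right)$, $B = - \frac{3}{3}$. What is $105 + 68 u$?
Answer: $-1663$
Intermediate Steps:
$B = -1$ ($B = \left(-3\right) \frac{1}{3} = -1$)
$u = -26$ ($u = 2 \left(-1\right) - 4 \left(6 + 0\right) = -2 - 24 = -26$)
$105 + 68 u = 105 + 68 \left(-26\right) = 105 - 1768 = -1663$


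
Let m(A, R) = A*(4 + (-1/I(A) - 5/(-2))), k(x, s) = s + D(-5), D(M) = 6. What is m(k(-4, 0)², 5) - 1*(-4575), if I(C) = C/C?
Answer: 4773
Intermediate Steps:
I(C) = 1
k(x, s) = 6 + s (k(x, s) = s + 6 = 6 + s)
m(A, R) = 11*A/2 (m(A, R) = A*(4 + (-1/1 - 5/(-2))) = A*(4 + (-1*1 - 5*(-½))) = A*(4 + (-1 + 5/2)) = A*(4 + 3/2) = A*(11/2) = 11*A/2)
m(k(-4, 0)², 5) - 1*(-4575) = 11*(6 + 0)²/2 - 1*(-4575) = (11/2)*6² + 4575 = (11/2)*36 + 4575 = 198 + 4575 = 4773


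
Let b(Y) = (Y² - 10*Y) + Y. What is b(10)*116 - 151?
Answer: 1009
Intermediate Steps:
b(Y) = Y² - 9*Y
b(10)*116 - 151 = (10*(-9 + 10))*116 - 151 = (10*1)*116 - 151 = 10*116 - 151 = 1160 - 151 = 1009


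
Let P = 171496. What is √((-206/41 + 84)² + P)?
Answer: 2*√74692355/41 ≈ 421.58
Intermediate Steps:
√((-206/41 + 84)² + P) = √((-206/41 + 84)² + 171496) = √((3238/41)² + 171496) = √(10484644/1681 + 171496) = √(298769420/1681) = 2*√74692355/41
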